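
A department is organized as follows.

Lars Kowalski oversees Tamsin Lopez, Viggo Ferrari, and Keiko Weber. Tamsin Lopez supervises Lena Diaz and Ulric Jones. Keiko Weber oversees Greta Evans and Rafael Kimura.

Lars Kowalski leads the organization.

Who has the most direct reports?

Direct-report counts: Lars Kowalski has 3; Keiko Weber has 2; Tamsin Lopez has 2. The largest is 3, held by Lars Kowalski.

Lars Kowalski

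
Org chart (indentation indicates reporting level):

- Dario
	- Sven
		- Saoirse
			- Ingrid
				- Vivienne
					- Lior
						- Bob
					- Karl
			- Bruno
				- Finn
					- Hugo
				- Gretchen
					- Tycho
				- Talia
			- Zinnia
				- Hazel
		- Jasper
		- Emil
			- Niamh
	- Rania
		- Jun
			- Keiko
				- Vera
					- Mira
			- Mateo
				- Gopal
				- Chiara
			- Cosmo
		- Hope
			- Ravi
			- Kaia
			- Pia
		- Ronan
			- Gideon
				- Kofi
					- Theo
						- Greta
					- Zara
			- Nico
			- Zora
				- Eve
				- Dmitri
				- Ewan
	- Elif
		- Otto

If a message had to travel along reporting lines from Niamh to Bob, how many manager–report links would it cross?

Niamh is 2 levels below Sven, and Bob is 5 levels below Sven (their lowest common manager). The shortest path runs up from Niamh to Sven and back down to Bob: 2 + 5 = 7 links.

7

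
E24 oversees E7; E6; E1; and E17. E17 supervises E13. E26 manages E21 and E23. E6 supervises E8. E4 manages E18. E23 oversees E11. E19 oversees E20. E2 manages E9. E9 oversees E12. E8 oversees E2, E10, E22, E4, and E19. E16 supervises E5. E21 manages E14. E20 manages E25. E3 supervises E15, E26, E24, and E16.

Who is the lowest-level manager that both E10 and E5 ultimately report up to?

E10's chain of managers is E8, E6, E24, E3. E5's chain of managers is E16, E3. The first manager that appears in both chains is E3.

E3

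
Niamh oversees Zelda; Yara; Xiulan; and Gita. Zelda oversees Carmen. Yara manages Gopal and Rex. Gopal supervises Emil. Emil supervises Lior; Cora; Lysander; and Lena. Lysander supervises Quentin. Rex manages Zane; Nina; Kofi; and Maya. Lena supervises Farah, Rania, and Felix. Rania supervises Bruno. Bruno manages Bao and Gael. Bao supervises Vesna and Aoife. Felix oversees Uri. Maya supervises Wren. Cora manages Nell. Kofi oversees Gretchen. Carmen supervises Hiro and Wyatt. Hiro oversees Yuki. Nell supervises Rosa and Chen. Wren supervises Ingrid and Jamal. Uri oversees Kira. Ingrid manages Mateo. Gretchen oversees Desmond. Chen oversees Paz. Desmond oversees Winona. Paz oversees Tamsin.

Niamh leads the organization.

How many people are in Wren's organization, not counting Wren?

Wren directly manages Ingrid, Jamal. Under Ingrid: Mateo (1). Jamal has no reports. So Wren's organization is 2 direct reports plus everyone under them: 2 + 1 = 3.

3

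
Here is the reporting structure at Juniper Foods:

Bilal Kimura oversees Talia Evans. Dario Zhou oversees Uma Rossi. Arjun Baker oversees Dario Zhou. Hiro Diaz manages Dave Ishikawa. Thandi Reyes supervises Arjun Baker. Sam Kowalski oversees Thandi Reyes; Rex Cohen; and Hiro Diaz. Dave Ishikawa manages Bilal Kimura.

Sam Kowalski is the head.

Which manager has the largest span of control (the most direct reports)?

Sam Kowalski

Direct-report counts: Sam Kowalski has 3; Thandi Reyes has 1; Arjun Baker has 1; Dario Zhou has 1; Hiro Diaz has 1; Dave Ishikawa has 1; Bilal Kimura has 1. The largest is 3, held by Sam Kowalski.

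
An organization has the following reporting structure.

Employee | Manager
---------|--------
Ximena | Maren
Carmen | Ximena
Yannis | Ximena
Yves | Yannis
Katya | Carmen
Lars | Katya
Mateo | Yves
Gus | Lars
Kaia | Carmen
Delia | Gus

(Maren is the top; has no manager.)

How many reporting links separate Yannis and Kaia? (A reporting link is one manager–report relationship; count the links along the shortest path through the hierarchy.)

3

Yannis is 1 level below Ximena, and Kaia is 2 levels below Ximena (their lowest common manager). The shortest path runs up from Yannis to Ximena and back down to Kaia: 1 + 2 = 3 links.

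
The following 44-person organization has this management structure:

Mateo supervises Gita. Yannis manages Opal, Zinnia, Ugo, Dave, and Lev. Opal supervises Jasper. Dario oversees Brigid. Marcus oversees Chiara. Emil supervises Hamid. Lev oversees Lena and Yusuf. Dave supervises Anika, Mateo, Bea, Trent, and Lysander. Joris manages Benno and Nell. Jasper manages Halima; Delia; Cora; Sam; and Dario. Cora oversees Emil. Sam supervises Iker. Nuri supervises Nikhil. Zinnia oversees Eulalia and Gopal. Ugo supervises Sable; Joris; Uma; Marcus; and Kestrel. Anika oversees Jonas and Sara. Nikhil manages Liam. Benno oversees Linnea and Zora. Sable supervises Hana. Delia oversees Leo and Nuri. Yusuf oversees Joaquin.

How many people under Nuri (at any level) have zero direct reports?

1

The only person in Nuri's organization with no one reporting to them is Liam. That is 1.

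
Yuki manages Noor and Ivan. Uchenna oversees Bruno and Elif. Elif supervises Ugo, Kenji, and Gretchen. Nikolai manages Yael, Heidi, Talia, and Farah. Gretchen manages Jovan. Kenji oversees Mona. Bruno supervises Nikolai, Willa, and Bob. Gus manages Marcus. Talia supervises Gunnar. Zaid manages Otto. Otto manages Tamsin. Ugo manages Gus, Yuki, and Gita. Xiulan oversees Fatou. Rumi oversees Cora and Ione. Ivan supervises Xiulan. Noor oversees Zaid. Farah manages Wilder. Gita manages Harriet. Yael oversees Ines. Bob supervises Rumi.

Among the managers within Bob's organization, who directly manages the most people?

Direct-report counts within Bob's organization: Bob has 1; Rumi has 2. The largest is 2, held by Rumi.

Rumi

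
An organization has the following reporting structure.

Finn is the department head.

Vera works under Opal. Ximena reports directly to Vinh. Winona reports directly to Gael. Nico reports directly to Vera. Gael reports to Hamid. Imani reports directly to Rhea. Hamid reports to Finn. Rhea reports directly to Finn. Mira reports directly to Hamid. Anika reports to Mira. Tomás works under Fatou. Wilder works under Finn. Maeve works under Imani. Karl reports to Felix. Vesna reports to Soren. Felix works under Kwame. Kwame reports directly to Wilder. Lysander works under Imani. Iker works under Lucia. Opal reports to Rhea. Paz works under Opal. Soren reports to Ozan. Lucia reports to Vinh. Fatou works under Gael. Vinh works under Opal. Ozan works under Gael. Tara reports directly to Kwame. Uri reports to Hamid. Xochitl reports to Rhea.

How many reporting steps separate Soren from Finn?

Chain from Soren up to Finn: Soren → Ozan → Gael → Hamid → Finn. That is 4 steps up, so Soren is 4 levels below Finn.

4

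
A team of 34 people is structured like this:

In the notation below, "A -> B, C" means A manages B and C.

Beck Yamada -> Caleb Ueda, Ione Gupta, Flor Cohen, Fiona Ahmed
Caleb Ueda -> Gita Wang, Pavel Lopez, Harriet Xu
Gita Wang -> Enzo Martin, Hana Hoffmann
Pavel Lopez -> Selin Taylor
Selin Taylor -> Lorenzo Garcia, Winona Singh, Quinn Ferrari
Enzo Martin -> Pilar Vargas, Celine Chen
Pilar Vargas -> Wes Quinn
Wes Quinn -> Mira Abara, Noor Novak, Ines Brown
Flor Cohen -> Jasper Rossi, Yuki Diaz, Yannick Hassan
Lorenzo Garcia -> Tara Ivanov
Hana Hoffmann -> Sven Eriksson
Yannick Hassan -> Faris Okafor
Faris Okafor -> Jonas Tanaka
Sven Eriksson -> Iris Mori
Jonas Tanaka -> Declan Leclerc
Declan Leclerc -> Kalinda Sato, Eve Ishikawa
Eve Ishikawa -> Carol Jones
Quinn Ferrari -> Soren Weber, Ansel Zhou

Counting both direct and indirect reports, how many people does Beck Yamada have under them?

33

Beck Yamada directly manages Caleb Ueda, Ione Gupta, Flor Cohen, Fiona Ahmed. Under Caleb Ueda: Harriet Xu, Pavel Lopez, Selin Taylor, Quinn Ferrari, Ansel Zhou, Soren Weber, Winona Singh, Lorenzo Garcia, Tara Ivanov, Gita Wang, Hana Hoffmann, Sven Eriksson, Iris Mori, Enzo Martin, Celine Chen, Pilar Vargas, Wes Quinn, Ines Brown, Noor Novak, Mira Abara (20). Ione Gupta has no reports. Under Flor Cohen: Yannick Hassan, Faris Okafor, Jonas Tanaka, Declan Leclerc, Eve Ishikawa, Carol Jones, Kalinda Sato, Yuki Diaz, Jasper Rossi (9). Fiona Ahmed has no reports. So Beck Yamada's organization is 4 direct reports plus everyone under them: 21 + 1 + 10 + 1 = 33.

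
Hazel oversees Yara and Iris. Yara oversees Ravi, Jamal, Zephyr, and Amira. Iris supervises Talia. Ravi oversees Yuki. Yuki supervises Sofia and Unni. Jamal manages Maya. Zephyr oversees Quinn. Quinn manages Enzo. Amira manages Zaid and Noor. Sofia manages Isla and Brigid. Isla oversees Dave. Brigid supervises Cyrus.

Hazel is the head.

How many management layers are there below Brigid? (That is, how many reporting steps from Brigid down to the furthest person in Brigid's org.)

The longest chain under Brigid runs Brigid → Cyrus, which is 1 level below Brigid.

1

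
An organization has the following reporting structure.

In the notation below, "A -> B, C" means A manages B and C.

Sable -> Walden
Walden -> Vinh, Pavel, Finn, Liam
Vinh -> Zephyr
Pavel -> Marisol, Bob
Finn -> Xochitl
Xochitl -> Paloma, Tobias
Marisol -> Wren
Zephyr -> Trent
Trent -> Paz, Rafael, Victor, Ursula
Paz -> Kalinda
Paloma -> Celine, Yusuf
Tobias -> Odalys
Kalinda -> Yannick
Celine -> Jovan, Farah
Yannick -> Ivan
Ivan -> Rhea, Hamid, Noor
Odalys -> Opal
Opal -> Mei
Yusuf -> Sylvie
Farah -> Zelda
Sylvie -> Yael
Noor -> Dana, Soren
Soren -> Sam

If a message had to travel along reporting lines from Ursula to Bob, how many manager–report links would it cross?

Ursula is 4 levels below Walden, and Bob is 2 levels below Walden (their lowest common manager). The shortest path runs up from Ursula to Walden and back down to Bob: 4 + 2 = 6 links.

6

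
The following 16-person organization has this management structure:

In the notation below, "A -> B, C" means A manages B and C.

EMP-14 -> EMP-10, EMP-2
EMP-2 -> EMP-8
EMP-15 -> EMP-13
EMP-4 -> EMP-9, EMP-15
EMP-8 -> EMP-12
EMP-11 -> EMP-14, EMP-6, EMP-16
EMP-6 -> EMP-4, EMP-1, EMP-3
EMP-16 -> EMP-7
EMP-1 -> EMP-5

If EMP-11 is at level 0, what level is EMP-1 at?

Chain from EMP-1 up to EMP-11: EMP-1 → EMP-6 → EMP-11. That is 2 steps up, so EMP-1 is 2 levels below EMP-11.

2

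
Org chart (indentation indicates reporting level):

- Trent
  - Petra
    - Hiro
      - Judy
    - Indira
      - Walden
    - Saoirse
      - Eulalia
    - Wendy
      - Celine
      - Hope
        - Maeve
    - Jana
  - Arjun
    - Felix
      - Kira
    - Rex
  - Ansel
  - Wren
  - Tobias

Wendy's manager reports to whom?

Trent

Wendy reports to Petra, and Petra reports to Trent. So Wendy's skip-level manager is Trent.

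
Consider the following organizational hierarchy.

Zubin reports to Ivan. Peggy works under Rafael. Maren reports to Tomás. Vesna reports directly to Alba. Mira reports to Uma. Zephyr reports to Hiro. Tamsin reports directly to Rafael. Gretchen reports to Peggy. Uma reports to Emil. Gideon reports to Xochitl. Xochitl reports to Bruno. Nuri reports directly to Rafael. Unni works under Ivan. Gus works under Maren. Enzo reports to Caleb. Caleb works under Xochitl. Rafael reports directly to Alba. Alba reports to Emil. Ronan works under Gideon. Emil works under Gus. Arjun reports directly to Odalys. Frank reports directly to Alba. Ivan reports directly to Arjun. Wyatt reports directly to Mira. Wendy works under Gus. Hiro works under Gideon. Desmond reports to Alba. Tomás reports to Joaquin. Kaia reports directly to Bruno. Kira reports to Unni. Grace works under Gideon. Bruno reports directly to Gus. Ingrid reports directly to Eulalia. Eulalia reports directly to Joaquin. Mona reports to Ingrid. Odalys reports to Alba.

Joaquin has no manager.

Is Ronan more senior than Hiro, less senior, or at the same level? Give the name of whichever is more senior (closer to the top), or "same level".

same level

Both Ronan and Hiro are 7 levels below Joaquin.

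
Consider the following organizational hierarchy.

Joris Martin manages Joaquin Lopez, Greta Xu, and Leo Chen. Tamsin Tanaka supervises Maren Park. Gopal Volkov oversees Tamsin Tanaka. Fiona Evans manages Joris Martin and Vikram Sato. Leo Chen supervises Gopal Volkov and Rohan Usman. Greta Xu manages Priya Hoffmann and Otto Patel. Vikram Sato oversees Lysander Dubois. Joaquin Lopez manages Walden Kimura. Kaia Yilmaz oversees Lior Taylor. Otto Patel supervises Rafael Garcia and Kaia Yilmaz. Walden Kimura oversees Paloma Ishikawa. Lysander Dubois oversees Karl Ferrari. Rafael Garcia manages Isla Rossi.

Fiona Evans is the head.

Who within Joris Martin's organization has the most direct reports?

Direct-report counts within Joris Martin's organization: Joris Martin has 3; Leo Chen has 2; Gopal Volkov has 1; Tamsin Tanaka has 1; Greta Xu has 2; Otto Patel has 2; Kaia Yilmaz has 1; Rafael Garcia has 1; Joaquin Lopez has 1; Walden Kimura has 1. The largest is 3, held by Joris Martin.

Joris Martin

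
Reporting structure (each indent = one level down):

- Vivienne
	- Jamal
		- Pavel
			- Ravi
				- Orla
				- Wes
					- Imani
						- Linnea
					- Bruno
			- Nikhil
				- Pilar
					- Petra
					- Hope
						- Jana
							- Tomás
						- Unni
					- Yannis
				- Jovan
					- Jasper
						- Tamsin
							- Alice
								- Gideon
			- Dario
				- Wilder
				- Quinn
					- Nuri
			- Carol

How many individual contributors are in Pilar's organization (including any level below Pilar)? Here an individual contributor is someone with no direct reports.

4

The people in Pilar's organization with no one reporting to them are Yannis, Unni, Tomás, Petra. That is 4.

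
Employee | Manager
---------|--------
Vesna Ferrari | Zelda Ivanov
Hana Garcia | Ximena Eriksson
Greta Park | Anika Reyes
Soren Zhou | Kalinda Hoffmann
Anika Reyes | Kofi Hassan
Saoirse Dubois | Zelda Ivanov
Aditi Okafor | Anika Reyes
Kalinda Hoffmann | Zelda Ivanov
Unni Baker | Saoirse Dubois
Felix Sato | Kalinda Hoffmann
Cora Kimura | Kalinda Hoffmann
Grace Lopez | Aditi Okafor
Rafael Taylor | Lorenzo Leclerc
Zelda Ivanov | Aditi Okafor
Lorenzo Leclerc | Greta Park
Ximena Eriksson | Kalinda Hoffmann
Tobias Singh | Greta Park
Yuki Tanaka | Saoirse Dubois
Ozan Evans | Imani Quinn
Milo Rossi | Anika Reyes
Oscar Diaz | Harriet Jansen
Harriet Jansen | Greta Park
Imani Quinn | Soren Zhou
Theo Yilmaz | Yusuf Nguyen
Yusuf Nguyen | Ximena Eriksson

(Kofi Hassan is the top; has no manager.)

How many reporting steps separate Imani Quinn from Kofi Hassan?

6

Chain from Imani Quinn up to Kofi Hassan: Imani Quinn → Soren Zhou → Kalinda Hoffmann → Zelda Ivanov → Aditi Okafor → Anika Reyes → Kofi Hassan. That is 6 steps up, so Imani Quinn is 6 levels below Kofi Hassan.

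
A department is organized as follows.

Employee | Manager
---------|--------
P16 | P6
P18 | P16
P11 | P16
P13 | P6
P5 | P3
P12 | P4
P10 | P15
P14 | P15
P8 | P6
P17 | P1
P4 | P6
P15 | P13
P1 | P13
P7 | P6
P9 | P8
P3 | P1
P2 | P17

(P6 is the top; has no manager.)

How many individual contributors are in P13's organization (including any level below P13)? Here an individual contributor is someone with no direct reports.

The people in P13's organization with no one reporting to them are P10, P14, P5, P2. That is 4.

4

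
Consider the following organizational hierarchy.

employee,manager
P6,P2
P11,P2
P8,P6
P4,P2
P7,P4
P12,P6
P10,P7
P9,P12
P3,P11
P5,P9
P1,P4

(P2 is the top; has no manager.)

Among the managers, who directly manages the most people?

P2

Direct-report counts: P2 has 3; P4 has 2; P7 has 1; P11 has 1; P6 has 2; P12 has 1; P9 has 1. The largest is 3, held by P2.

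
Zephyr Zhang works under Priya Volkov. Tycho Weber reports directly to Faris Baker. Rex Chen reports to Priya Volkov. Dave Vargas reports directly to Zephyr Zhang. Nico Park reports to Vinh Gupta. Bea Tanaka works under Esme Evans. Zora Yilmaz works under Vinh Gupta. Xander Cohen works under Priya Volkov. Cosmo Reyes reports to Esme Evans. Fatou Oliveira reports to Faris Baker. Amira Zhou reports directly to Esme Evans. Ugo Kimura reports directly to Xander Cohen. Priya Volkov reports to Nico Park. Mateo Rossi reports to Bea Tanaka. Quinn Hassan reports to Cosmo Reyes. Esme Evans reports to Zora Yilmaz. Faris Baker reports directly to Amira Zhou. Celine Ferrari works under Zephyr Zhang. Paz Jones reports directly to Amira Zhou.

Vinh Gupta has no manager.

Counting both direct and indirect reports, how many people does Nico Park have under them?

7

Nico Park directly manages Priya Volkov. Under Priya Volkov: Xander Cohen, Ugo Kimura, Rex Chen, Zephyr Zhang, Celine Ferrari, Dave Vargas (6). That's 7 in total.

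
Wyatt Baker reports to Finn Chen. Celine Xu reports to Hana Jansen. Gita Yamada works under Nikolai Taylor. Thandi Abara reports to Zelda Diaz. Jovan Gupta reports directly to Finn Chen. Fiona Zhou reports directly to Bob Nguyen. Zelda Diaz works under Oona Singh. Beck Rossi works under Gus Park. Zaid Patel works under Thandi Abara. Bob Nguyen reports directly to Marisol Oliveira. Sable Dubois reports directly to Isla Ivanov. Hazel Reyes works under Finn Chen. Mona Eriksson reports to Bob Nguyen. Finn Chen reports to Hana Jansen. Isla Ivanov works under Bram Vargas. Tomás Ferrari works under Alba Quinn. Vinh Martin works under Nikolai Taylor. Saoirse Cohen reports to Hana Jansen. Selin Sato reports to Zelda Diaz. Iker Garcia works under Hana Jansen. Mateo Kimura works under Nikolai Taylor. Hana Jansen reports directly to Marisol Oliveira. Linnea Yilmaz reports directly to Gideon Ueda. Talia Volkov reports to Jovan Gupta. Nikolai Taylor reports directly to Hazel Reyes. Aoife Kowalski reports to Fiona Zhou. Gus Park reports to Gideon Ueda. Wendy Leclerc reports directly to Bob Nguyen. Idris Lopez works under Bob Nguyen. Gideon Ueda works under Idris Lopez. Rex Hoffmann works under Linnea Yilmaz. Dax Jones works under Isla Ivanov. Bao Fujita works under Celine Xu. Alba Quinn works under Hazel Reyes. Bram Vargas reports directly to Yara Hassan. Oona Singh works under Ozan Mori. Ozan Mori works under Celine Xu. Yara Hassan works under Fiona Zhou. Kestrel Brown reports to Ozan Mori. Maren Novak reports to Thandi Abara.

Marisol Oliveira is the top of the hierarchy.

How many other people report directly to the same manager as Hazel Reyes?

Hazel Reyes reports to Finn Chen. Finn Chen's other direct reports are Jovan Gupta, Wyatt Baker — 2 peers.

2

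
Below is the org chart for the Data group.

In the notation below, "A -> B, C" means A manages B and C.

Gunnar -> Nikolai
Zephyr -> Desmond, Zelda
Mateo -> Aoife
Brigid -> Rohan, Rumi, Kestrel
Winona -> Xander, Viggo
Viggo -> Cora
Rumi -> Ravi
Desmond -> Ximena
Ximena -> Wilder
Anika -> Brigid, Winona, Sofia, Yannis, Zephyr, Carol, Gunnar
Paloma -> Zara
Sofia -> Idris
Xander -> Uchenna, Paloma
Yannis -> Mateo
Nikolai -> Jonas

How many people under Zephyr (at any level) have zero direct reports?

The people in Zephyr's organization with no one reporting to them are Zelda, Wilder. That is 2.

2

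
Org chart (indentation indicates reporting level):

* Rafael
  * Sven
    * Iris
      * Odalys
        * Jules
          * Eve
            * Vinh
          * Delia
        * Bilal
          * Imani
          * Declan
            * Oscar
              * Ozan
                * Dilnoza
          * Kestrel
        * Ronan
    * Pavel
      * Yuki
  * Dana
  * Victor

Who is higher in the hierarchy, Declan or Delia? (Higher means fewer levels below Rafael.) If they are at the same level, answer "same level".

Both Declan and Delia are 5 levels below Rafael.

same level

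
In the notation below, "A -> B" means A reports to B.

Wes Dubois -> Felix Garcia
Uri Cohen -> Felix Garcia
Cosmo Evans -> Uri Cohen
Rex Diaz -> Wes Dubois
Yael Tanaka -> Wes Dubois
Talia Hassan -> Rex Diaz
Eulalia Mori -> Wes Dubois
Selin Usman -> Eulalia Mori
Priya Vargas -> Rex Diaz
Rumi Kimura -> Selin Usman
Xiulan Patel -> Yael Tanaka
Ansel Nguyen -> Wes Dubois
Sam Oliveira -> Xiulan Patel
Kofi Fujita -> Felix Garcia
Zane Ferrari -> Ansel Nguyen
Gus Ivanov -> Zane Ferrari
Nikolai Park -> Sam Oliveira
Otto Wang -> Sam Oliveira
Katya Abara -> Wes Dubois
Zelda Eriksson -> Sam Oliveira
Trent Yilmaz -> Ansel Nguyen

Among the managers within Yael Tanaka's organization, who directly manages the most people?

Direct-report counts within Yael Tanaka's organization: Yael Tanaka has 1; Xiulan Patel has 1; Sam Oliveira has 3. The largest is 3, held by Sam Oliveira.

Sam Oliveira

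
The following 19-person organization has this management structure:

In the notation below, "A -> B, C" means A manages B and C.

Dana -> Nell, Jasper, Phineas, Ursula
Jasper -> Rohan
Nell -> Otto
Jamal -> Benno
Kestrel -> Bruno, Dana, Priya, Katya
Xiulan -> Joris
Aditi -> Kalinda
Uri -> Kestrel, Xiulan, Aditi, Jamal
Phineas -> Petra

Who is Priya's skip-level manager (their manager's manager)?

Priya reports to Kestrel, and Kestrel reports to Uri. So Priya's skip-level manager is Uri.

Uri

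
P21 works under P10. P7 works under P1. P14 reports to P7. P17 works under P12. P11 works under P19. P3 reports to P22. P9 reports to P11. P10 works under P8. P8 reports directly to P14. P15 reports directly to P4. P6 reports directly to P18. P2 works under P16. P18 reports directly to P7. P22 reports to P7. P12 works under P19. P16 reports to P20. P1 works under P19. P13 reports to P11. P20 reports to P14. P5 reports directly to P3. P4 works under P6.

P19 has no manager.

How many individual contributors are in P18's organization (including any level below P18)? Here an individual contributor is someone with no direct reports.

The only person in P18's organization with no one reporting to them is P15. That is 1.

1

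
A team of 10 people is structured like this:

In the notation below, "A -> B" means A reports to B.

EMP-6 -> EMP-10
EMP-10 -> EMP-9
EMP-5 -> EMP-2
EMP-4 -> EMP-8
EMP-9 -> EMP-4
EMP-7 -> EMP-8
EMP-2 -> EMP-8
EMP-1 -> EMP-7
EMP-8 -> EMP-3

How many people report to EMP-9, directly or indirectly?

2

EMP-9 directly manages EMP-10. Under EMP-10: EMP-6 (1). That's 2 in total.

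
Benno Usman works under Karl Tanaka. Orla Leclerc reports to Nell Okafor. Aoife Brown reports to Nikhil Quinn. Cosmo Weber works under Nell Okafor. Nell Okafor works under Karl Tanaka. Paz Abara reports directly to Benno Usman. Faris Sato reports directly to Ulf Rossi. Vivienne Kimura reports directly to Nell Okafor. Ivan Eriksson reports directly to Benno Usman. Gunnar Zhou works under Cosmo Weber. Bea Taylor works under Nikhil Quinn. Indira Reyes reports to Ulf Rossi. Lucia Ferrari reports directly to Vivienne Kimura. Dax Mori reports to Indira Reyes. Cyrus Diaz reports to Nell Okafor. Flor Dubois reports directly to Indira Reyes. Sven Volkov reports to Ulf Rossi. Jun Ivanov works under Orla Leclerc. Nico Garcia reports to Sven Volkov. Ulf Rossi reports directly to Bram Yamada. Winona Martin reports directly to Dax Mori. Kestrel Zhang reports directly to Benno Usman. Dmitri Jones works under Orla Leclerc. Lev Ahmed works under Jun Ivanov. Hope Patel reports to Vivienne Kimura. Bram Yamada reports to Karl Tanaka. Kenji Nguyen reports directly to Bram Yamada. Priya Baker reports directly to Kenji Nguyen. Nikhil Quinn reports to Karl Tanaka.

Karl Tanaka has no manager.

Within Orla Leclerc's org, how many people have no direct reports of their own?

2

The people in Orla Leclerc's organization with no one reporting to them are Dmitri Jones, Lev Ahmed. That is 2.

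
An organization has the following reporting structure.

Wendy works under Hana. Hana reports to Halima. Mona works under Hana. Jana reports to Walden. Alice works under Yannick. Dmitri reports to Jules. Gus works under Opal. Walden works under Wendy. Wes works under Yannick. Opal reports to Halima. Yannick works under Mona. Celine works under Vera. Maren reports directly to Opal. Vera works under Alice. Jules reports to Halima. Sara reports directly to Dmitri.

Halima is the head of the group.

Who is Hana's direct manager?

Halima

Hana reports directly to Halima.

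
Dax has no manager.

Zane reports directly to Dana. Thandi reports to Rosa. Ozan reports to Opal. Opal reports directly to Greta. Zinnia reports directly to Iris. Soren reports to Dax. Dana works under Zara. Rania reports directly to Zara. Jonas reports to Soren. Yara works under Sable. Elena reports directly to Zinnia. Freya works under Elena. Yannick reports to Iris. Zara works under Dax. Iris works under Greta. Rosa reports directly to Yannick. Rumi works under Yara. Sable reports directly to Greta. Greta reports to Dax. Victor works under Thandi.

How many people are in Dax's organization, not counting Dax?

Dax directly manages Zara, Greta, Soren. Under Zara: Rania, Dana, Zane (3). Under Greta: Sable, Yara, Rumi, Iris, Yannick, Rosa, Thandi, Victor, Zinnia, Elena, Freya, Opal, Ozan (13). Under Soren: Jonas (1). So Dax's organization is 3 direct reports plus everyone under them: 4 + 14 + 2 = 20.

20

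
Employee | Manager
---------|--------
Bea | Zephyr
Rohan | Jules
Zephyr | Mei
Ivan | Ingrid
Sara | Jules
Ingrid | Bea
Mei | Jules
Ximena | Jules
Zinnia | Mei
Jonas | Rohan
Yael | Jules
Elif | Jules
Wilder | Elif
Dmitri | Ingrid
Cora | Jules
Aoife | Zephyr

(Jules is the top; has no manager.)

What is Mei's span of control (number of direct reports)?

Mei directly manages Zephyr, Zinnia. That is 2 direct reports.

2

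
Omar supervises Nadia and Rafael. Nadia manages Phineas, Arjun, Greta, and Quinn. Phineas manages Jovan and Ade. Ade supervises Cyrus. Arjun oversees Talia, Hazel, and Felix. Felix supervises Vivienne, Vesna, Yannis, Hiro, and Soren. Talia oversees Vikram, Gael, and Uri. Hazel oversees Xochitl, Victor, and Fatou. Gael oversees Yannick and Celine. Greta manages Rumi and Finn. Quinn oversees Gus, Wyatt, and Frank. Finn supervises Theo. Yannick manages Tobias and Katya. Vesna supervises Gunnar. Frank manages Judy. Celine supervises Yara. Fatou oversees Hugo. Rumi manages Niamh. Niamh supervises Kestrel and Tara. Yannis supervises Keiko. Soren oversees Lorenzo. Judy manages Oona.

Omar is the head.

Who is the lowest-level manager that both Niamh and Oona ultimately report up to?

Nadia

Niamh's chain of managers is Rumi, Greta, Nadia, Omar. Oona's chain of managers is Judy, Frank, Quinn, Nadia, Omar. The first manager that appears in both chains is Nadia.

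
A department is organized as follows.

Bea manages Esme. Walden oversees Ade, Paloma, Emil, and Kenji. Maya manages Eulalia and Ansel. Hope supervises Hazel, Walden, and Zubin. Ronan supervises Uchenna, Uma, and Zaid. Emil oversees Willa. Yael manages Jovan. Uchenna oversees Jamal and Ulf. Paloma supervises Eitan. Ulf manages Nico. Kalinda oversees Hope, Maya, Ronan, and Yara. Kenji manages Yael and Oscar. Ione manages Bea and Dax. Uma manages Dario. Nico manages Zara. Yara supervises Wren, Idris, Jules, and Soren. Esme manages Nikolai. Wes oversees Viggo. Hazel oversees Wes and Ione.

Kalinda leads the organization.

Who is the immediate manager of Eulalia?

Maya

Eulalia reports directly to Maya.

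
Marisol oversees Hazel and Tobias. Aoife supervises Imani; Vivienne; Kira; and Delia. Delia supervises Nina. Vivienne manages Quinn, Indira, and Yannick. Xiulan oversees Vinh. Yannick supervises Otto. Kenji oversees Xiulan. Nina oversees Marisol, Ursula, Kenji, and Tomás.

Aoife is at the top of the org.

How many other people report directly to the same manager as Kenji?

3

Kenji reports to Nina. Nina's other direct reports are Marisol, Ursula, Tomás — 3 peers.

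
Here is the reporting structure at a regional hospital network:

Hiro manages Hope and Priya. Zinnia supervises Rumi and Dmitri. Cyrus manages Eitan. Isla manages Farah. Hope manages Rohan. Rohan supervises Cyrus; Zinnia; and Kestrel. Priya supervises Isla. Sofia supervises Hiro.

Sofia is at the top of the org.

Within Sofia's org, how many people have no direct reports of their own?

5

The people in Sofia's organization with no one reporting to them are Farah, Kestrel, Dmitri, Rumi, Eitan. That is 5.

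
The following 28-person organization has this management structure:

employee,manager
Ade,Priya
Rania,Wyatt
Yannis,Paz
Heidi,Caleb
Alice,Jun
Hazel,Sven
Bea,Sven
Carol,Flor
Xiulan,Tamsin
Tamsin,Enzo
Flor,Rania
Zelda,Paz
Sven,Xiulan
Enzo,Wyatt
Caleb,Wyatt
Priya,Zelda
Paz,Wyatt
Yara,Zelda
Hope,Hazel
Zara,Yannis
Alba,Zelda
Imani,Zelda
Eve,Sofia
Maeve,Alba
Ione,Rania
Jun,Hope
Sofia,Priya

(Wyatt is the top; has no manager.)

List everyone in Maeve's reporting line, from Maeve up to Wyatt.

Maeve -> Alba -> Zelda -> Paz -> Wyatt

Maeve reports to Alba. Alba reports to Zelda. Zelda reports to Paz. Paz reports to Wyatt. Wyatt is at the top.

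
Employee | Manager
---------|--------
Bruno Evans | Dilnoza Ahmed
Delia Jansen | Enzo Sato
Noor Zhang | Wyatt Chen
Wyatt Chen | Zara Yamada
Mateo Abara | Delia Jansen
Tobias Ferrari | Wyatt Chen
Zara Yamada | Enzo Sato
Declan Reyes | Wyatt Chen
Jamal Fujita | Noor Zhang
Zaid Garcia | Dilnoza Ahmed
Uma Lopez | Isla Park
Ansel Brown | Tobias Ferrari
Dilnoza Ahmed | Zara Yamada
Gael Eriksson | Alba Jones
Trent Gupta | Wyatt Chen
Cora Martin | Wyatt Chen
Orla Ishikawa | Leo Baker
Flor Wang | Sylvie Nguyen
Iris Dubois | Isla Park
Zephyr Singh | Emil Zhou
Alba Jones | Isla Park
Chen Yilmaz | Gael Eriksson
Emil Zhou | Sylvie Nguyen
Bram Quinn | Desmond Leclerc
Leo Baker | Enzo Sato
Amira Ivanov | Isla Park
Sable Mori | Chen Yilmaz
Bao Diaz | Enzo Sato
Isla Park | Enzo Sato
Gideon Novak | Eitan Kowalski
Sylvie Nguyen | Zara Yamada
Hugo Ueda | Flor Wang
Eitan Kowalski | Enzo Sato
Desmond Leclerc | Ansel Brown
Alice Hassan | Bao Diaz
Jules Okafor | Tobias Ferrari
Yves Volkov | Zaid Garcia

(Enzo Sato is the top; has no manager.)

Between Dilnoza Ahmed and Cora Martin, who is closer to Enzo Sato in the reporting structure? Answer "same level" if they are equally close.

Dilnoza Ahmed is 2 levels below Enzo Sato; Cora Martin is 3. Dilnoza Ahmed is higher.

Dilnoza Ahmed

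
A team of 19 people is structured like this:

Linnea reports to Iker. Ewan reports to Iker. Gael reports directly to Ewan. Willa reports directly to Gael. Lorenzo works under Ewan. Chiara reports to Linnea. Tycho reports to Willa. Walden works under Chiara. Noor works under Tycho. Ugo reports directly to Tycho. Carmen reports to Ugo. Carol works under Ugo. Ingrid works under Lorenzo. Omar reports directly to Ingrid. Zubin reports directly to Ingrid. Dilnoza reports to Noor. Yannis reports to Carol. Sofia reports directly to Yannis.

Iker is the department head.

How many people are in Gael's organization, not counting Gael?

Gael directly manages Willa. Under Willa: Tycho, Ugo, Carol, Yannis, Sofia, Carmen, Noor, Dilnoza (8). That's 9 in total.

9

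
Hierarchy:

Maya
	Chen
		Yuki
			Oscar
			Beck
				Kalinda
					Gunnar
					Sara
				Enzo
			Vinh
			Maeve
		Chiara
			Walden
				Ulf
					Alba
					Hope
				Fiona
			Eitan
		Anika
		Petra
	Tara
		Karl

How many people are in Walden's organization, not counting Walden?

Walden directly manages Ulf, Fiona. Under Ulf: Hope, Alba (2). Fiona has no reports. So Walden's organization is 2 direct reports plus everyone under them: 3 + 1 = 4.

4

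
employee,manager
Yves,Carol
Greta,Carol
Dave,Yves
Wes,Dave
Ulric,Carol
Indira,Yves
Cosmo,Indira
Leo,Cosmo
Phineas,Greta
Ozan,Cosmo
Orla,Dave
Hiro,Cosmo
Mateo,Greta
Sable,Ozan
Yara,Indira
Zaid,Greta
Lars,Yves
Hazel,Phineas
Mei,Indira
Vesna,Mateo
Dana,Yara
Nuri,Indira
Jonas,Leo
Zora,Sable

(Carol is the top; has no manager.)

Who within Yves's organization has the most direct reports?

Indira

Direct-report counts within Yves's organization: Yves has 3; Indira has 4; Yara has 1; Cosmo has 3; Ozan has 1; Sable has 1; Leo has 1; Dave has 2. The largest is 4, held by Indira.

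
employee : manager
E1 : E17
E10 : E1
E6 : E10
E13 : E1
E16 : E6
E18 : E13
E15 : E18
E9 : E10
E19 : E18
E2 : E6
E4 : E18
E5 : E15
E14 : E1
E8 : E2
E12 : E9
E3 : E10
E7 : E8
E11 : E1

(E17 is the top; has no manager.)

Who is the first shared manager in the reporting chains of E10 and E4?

E1

E10's chain of managers is E1, E17. E4's chain of managers is E18, E13, E1, E17. The first manager that appears in both chains is E1.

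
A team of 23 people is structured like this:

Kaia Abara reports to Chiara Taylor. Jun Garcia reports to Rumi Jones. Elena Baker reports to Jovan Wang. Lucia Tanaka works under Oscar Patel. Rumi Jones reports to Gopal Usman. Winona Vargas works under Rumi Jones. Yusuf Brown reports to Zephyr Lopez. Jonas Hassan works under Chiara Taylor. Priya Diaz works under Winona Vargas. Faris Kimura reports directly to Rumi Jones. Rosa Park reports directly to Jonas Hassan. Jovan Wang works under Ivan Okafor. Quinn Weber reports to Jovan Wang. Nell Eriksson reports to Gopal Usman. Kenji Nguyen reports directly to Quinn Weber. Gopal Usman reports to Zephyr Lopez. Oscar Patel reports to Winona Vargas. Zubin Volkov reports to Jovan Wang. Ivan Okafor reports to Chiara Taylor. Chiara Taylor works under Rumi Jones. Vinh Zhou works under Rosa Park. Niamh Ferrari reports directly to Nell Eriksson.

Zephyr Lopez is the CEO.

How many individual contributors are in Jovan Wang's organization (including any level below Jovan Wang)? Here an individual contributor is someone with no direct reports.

The people in Jovan Wang's organization with no one reporting to them are Zubin Volkov, Kenji Nguyen, Elena Baker. That is 3.

3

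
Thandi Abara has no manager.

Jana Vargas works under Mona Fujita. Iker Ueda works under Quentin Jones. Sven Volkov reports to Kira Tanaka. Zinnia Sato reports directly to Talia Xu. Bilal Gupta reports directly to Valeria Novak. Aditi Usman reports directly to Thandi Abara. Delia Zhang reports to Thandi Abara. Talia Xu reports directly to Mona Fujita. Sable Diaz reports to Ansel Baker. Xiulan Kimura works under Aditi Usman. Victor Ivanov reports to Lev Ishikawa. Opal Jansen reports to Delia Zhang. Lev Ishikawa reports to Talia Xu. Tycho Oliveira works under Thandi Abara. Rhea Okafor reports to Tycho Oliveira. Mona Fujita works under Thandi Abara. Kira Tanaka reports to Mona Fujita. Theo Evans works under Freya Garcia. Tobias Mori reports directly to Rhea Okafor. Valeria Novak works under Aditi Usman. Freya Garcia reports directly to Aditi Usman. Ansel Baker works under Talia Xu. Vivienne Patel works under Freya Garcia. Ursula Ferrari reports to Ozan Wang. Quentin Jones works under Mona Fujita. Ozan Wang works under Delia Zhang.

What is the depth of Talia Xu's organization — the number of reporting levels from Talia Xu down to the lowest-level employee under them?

2

The longest chain under Talia Xu runs Talia Xu → Lev Ishikawa → Victor Ivanov, which is 2 levels below Talia Xu.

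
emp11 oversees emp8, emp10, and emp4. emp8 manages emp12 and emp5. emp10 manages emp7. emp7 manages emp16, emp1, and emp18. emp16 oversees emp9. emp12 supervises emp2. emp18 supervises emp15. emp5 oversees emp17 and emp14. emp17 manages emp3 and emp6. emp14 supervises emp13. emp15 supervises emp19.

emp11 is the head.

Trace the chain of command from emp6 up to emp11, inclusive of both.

emp6 -> emp17 -> emp5 -> emp8 -> emp11

emp6 reports to emp17. emp17 reports to emp5. emp5 reports to emp8. emp8 reports to emp11. emp11 is at the top.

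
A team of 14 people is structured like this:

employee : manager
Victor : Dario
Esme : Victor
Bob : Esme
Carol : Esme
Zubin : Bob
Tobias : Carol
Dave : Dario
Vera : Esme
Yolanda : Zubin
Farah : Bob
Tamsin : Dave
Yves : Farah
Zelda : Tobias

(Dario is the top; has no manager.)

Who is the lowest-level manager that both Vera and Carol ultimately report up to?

Vera's chain of managers is Esme, Victor, Dario. Carol's chain of managers is Esme, Victor, Dario. The first manager that appears in both chains is Esme.

Esme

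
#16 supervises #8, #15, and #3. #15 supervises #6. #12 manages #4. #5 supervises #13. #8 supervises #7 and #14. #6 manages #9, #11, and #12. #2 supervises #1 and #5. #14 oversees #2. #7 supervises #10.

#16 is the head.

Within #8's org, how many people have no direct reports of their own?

The people in #8's organization with no one reporting to them are #1, #13, #10. That is 3.

3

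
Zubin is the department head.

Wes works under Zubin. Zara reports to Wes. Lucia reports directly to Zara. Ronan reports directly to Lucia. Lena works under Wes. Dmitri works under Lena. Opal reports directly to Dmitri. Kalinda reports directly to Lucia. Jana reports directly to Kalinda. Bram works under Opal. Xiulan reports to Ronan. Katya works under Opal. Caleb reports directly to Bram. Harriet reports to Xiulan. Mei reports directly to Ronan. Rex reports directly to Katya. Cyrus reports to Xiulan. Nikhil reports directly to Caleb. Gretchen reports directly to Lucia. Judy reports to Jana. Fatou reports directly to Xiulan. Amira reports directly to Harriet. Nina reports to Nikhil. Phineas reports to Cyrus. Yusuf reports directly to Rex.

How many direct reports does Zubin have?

Zubin directly manages Wes. That is 1 direct report.

1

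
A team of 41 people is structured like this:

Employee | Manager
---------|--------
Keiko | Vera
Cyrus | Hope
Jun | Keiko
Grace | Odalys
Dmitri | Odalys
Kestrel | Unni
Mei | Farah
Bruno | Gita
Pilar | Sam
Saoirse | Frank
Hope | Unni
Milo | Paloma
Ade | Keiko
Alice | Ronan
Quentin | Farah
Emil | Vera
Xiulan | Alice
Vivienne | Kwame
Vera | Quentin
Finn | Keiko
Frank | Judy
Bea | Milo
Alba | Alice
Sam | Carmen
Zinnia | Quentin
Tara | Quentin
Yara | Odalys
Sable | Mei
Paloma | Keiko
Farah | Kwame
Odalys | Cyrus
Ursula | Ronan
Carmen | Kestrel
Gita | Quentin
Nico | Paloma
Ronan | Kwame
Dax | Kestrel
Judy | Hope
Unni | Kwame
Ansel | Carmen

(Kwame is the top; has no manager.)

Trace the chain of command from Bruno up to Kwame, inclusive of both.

Bruno -> Gita -> Quentin -> Farah -> Kwame

Bruno reports to Gita. Gita reports to Quentin. Quentin reports to Farah. Farah reports to Kwame. Kwame is at the top.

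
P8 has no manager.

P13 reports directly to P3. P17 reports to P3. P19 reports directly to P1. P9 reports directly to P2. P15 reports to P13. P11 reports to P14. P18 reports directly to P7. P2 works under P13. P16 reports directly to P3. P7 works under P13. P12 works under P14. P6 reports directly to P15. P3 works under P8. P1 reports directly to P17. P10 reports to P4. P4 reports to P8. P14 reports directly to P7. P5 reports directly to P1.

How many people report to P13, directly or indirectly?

P13 directly manages P7, P15, P2. Under P7: P14, P11, P12, P18 (4). Under P15: P6 (1). Under P2: P9 (1). So P13's organization is 3 direct reports plus everyone under them: 5 + 2 + 2 = 9.

9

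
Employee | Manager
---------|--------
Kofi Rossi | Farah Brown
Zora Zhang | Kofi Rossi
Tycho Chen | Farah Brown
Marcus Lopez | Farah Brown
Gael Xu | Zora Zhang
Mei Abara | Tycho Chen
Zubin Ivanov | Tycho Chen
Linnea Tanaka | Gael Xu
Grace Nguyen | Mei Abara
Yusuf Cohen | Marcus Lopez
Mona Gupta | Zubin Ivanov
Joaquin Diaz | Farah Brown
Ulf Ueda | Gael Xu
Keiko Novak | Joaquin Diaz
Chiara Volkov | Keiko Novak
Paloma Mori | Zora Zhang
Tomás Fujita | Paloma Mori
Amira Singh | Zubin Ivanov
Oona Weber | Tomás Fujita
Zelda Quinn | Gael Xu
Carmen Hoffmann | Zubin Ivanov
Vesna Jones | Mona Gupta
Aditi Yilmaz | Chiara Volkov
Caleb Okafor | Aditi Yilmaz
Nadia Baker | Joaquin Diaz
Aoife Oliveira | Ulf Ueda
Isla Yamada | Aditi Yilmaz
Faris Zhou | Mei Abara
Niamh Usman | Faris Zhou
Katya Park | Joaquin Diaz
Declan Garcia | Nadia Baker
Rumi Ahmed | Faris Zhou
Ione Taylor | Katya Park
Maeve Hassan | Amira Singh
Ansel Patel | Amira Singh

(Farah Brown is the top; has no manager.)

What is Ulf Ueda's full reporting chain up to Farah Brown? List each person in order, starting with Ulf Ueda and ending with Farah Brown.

Ulf Ueda -> Gael Xu -> Zora Zhang -> Kofi Rossi -> Farah Brown

Ulf Ueda reports to Gael Xu. Gael Xu reports to Zora Zhang. Zora Zhang reports to Kofi Rossi. Kofi Rossi reports to Farah Brown. Farah Brown is at the top.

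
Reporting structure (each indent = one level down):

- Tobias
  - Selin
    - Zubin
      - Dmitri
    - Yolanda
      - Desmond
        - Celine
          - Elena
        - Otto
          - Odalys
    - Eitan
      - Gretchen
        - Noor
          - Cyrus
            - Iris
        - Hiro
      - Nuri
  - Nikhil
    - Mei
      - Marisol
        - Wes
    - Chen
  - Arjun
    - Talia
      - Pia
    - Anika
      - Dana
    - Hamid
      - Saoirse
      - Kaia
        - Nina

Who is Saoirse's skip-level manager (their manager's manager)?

Saoirse reports to Hamid, and Hamid reports to Arjun. So Saoirse's skip-level manager is Arjun.

Arjun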